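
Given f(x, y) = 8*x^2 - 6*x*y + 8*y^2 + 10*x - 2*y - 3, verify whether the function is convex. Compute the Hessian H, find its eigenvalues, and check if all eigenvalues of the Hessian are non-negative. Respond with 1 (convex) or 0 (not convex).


The Hessian of f(x,y) = 8*x^2 - 6*x*y + 8*y^2 + 10*x - 2*y - 3 is:
H = [[16, -6], [-6, 16]]
Trace = 16 + 16 = 32
Determinant = 16*16 - (-6)^2 = 220
Discriminant = (32)^2 - 4*220 = 144.0
Eigenvalues: lambda_1 = 10.0, lambda_2 = 22.0
The function is convex.

1


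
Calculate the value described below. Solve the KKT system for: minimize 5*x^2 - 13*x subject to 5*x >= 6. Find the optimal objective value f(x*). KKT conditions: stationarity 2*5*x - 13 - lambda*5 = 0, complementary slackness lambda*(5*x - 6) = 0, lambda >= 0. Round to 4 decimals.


Step 1: Try lambda = 0 (constraint inactive).
Stationarity: 2*5*x - 13 = 0
x* = 13/(2*5) = 1.3
Check constraint: 5*1.3 = 6.5 >= 6 -- satisfied.
Step 2: Compute optimal value.
f(x*) = 5*1.3^2 - 13*1.3 = -8.45


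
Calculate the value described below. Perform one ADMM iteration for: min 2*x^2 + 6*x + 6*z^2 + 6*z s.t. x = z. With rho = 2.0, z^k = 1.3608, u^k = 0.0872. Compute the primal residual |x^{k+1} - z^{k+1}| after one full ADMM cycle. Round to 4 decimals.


ADMM iteration with rho = 2.0, z^k = 1.3608, u^k = 0.0872
Step 1: x-update.
Minimize 2*x^2 + 6*x + (2.0/2)*(x - 1.3608 + 0.0872)^2
FOC: (2*2 + 2.0)*x = -6 + 2.0*(1.3608 - 0.0872)
x^{k+1} = -0.5755
Step 2: z-update.
Minimize 6*z^2 + 6*z + (2.0/2)*(-0.5755 - z + 0.0872)^2
FOC: (2*6 + 2.0)*z = -6 + 2.0*(-0.5755 + 0.0872)
z^{k+1} = -0.4983
Step 3: u-update.
u^{k+1} = 0.0872 - 0.5755 + 0.4983 = 0.0101
Step 4: Primal residual = |-0.5755 + 0.4983| = 0.0771


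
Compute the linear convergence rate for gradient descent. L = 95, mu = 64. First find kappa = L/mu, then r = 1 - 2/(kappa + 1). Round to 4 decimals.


Step 1: Compute the condition number.
kappa = L/mu = 95/64 = 1.4844
Step 2: Compute the convergence rate.
r = 1 - 2/(kappa + 1) = 1 - 2*mu/(L + mu) = (L - mu)/(L + mu) = 31/159 = 0.195


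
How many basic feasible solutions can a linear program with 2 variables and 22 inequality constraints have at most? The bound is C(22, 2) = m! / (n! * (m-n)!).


Each vertex corresponds to some choice of n active constraints out of m, so the number of vertices is at most C(m, n) = m! / (n!(m-n)!).
m = 22, n = 2
Numerator: 22 * 21
Denominator: 2! = 2
C(22, 2) = 231


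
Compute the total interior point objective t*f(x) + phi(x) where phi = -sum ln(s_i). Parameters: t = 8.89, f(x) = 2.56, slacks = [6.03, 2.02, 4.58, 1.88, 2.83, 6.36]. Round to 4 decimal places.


Step 1: Compute log-barrier.
ln values: [1.7967, 0.7031, 1.5217, 0.6313, 1.0403, 1.85]
phi = -(1.7967 + 0.7031 + 1.5217 + 0.6313 + 1.0403 + 1.85) = -7.5431
Step 2: Compute augmented objective.
t*f(x) = 8.89*2.56 = 22.7584
Total = 22.7584 - 7.5431 = 15.2153


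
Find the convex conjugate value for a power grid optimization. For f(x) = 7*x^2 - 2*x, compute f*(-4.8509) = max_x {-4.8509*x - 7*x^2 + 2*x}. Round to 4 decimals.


f*(y) = sup_x {y*x - a*x^2 - b*x} = sup_x {(y-b)*x - a*x^2}
FOC: (y - b) - 2a*x = 0 => x* = (y - b)/(2a)
x* = (-4.8509 + 2)/(2*7) = -0.2036
f*(-4.8509) = (y-b)^2/(4a) = (-4.8509 + 2)^2/(4*7)
= 8.1276/28 = 0.2903


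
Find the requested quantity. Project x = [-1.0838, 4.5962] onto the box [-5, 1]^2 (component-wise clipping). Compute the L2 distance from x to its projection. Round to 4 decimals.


Project each component onto [-5, 1].
clip(-1.0838) = -1.0838, clip(4.5962) = 1.0
Projection = [-1.0838, 1.0]
Squared diffs: [0.0, 12.9327]
Distance = sqrt(12.9327) = 3.5962


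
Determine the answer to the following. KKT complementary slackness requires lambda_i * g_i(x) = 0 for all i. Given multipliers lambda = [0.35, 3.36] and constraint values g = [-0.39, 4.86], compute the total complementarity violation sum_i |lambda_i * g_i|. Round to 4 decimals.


KKT complementary slackness check:
lambda_1 * g_1 = 0.35 * -0.39 = -0.1365
lambda_2 * g_2 = 3.36 * 4.86 = 16.3296
Total violation = 0.1365 + 16.3296 = 16.4661


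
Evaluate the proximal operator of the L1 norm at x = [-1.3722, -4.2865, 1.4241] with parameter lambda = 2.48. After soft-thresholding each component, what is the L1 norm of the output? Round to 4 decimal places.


Soft-thresholding with lambda = 2.48:
prox(-1.3722) = sign(-1.3722)*max(|-1.3722| - 2.48, 0) = 0.0
prox(-4.2865) = sign(-4.2865)*max(|-4.2865| - 2.48, 0) = -1.8065
prox(1.4241) = sign(1.4241)*max(|1.4241| - 2.48, 0) = 0.0
prox(x) = [0.0, -1.8065, 0.0]
||prox(x)||_1 = 0.0 + 1.8065 + 0.0 = 1.8065


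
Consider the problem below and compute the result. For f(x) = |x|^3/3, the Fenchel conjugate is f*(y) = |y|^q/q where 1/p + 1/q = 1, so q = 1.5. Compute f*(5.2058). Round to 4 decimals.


The conjugate exponent q satisfies 1/p + 1/q = 1.
p = 3, so q = 3/(3 - 1) = 1.5
|y|^q = 5.2058^1.5 = 11.8777
f*(5.2058) = 11.8777 / 1.5 = 7.9184


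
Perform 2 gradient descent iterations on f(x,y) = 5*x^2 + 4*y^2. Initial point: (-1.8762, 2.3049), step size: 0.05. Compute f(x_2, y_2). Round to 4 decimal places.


Gradient descent on f(x,y) = 5*x^2 + 4*y^2.
Starting point: (-1.8762, 2.3049), alpha = 0.05
Step 1: grad_x = 2*5*-1.8762 = -18.762, grad_y = 2*4*2.3049 = 18.4392
  x_1 = -1.8762 - 0.05*-18.762 = -0.9381
  y_1 = 2.3049 - 0.05*18.4392 = 1.3829
Step 2: grad_x = 2*5*-0.9381 = -9.381, grad_y = 2*4*1.3829 = 11.0635
  x_2 = -0.9381 - 0.05*-9.381 = -0.4691
  y_2 = 1.3829 - 0.05*11.0635 = 0.8298
f(-0.4691, 0.8298) = 5*(-0.4691)^2 + 4*0.8298^2 = 3.8541


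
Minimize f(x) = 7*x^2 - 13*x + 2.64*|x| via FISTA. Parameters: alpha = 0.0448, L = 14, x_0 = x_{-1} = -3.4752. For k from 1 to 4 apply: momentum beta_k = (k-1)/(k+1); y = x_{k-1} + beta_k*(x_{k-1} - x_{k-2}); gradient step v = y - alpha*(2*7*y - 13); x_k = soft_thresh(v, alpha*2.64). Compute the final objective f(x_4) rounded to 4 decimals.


FISTA on f(x) = 7*x^2 - 13*x + 2.64*|x|
L = 14, alpha = 0.0448
Iteration 1: beta = 0.0, y = -3.4752 + 0.0*(-3.4752 + 3.4752) = -3.4752
  grad(y) = -61.6528, v = y - alpha*grad = -0.7132
  prox(v) = soft_thresh(-0.7132, 0.1183) = -0.5949
Iteration 2: beta = 0.3333, y = -0.5949 + 0.3333*(-0.5949 + 3.4752) = 0.3652
  grad(y) = -7.8869, v = y - alpha*grad = 0.7186
  prox(v) = soft_thresh(0.7186, 0.1183) = 0.6003
Iteration 3: beta = 0.5, y = 0.6003 + 0.5*(0.6003 + 0.5949) = 1.1979
  grad(y) = 3.7701, v = y - alpha*grad = 1.029
  prox(v) = soft_thresh(1.029, 0.1183) = 0.9107
Iteration 4: beta = 0.6, y = 0.9107 + 0.6*(0.9107 - 0.6003) = 1.0969
  grad(y) = 2.3571, v = y - alpha*grad = 0.9913
  prox(v) = soft_thresh(0.9913, 0.1183) = 0.8731
f(x_4) = 7*0.8731^2 - 13*0.8731 + 2.64*|0.8731| = -3.7093


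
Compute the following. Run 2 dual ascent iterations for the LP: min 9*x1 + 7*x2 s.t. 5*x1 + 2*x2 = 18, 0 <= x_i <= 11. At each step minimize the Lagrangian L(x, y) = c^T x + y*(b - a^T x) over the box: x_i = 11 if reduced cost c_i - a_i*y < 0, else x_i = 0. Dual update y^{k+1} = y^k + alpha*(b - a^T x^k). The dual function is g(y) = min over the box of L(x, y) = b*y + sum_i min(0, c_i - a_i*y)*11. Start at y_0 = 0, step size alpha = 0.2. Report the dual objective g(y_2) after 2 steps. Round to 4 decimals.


Dual ascent for LP: min 9*x1 + 7*x2, 5*x1 + 2*x2 = 18, 0 <= x_i <= 11
Step 1: y^k = 0.0, reduced costs: (9.0, 7.0)
  x^k = (0.0, 0.0), subgradient = b - a^T x = 18.0
  y^{k+1} = 0.0 + 0.2*18.0 = 3.6
Step 2: y^k = 3.6, reduced costs: (-9.0, -0.2)
  x^k = (11.0, 11.0), subgradient = b - a^T x = -59.0
  y^{k+1} = 3.6 + 0.2*-59.0 = -8.2
Dual objective at y_2 = -8.2: reduced costs (50.0, 23.4), box minimizer x = (0.0, 0.0)
g(y_2) = b*y + (c1 - a1*y)*x1 + (c2 - a2*y)*x2 = 18*(-8.2) + 50.0*0.0 + 23.4*0.0 = -147.6 + 0.0 + 0.0 = -147.6


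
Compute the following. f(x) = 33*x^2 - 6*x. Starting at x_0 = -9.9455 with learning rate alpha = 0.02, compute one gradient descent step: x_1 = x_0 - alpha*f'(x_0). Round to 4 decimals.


We compute the gradient at x_0 and apply the update.
f'(x) = 66*x - 6
f'(-9.9455) = 66*-9.9455 - 6 = -662.403
x_1 = -9.9455 - 0.02*-662.403 = 3.3026


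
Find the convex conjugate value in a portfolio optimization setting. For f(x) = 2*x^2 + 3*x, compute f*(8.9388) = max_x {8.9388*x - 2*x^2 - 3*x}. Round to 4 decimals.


f*(y) = sup_x {y*x - a*x^2 - b*x} = sup_x {(y-b)*x - a*x^2}
FOC: (y - b) - 2a*x = 0 => x* = (y - b)/(2a)
x* = (8.9388 - 3)/(2*2) = 1.4847
f*(8.9388) = (y-b)^2/(4a) = (8.9388 - 3)^2/(4*2)
= 35.2693/8 = 4.4087


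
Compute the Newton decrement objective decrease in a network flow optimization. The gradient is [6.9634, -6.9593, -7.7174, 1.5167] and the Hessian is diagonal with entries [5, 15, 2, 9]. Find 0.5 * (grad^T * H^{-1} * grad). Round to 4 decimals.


Step 1: H is diagonal, so H^(-1) * g = [1.3927, -0.464, -3.8587, 0.1685].
Step 2: g^T H^(-1) g = sum_i g_i^2 / H_ii
  = (6.9634)^2/5 + (-6.9593)^2/15 + (-7.7174)^2/2 + (1.5167)^2/9
  = 9.6978 + 3.2288 + 29.7791 + 0.2556 = 42.9613
Step 3: Objective decrease = 0.5 * g^T H^(-1) g = 21.4807


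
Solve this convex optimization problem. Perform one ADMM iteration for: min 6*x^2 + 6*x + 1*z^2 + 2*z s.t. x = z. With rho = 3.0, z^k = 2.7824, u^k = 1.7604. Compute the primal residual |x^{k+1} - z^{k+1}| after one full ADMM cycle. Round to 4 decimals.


ADMM iteration with rho = 3.0, z^k = 2.7824, u^k = 1.7604
Step 1: x-update.
Minimize 6*x^2 + 6*x + (3.0/2)*(x - 2.7824 + 1.7604)^2
FOC: (2*6 + 3.0)*x = -6 + 3.0*(2.7824 - 1.7604)
x^{k+1} = -0.1956
Step 2: z-update.
Minimize 1*z^2 + 2*z + (3.0/2)*(-0.1956 - z + 1.7604)^2
FOC: (2*1 + 3.0)*z = -2 + 3.0*(-0.1956 + 1.7604)
z^{k+1} = 0.5389
Step 3: u-update.
u^{k+1} = 1.7604 - 0.1956 - 0.5389 = 1.0259
Step 4: Primal residual = |-0.1956 - 0.5389| = 0.7345


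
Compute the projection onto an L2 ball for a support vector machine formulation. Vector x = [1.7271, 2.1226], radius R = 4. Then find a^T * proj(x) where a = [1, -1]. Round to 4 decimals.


Step 1: Compute ||x|| (intermediates to 6 decimals).
||x|| = sqrt(1.7271^2 + 2.1226^2) = 2.736477
Step 2: Project.
Since ||x|| <= R, proj = x (no scaling needed).
proj(x) = [1.7271, 2.1226]
Step 3: Dot product.
a^T * proj(x) = 1*1.7271 - 1*2.1226 = -0.3955


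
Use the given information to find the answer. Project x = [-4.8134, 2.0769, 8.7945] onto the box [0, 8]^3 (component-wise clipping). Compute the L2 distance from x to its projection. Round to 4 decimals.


Project each component onto [0, 8].
clip(-4.8134) = 0.0, clip(2.0769) = 2.0769, clip(8.7945) = 8.0
Projection = [0.0, 2.0769, 8.0]
Squared diffs: [23.1688, 0.0, 0.6312]
Distance = sqrt(23.8) = 4.8785


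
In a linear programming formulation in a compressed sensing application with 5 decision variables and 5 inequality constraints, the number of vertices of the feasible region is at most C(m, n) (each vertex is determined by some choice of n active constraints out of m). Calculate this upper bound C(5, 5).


Each vertex corresponds to some choice of n active constraints out of m, so the number of vertices is at most C(m, n) = m! / (n!(m-n)!).
m = 5, n = 5
Numerator: 5 * 4 * 3 * 2 * 1
Denominator: 5! = 120
C(5, 5) = 1


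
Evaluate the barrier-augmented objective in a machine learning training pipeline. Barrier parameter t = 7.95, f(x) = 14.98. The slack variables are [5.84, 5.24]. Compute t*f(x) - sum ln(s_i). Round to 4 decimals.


Step 1: Compute log-barrier.
ln values: [1.7647, 1.6563]
phi = -(1.7647 + 1.6563) = -3.4211
Step 2: Compute augmented objective.
t*f(x) = 7.95*14.98 = 119.091
Total = 119.091 - 3.4211 = 115.6699


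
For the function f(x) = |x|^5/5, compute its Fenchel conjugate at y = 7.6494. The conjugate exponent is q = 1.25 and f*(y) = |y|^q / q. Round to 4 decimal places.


The conjugate exponent q satisfies 1/p + 1/q = 1.
p = 5, so q = 5/(5 - 1) = 1.25
|y|^q = 7.6494^1.25 = 12.7214
f*(7.6494) = 12.7214 / 1.25 = 10.1771


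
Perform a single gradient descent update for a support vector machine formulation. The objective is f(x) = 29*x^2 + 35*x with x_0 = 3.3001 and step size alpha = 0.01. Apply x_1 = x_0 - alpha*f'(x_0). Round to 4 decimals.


We compute the gradient at x_0 and apply the update.
f'(x) = 58*x + 35
f'(3.3001) = 58*3.3001 + 35 = 226.4058
x_1 = 3.3001 - 0.01*226.4058 = 1.036


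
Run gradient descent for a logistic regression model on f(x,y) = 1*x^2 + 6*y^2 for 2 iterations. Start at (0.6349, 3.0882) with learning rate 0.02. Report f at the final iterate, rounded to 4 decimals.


Gradient descent on f(x,y) = 1*x^2 + 6*y^2.
Starting point: (0.6349, 3.0882), alpha = 0.02
Step 1: grad_x = 2*1*0.6349 = 1.2698, grad_y = 2*6*3.0882 = 37.0584
  x_1 = 0.6349 - 0.02*1.2698 = 0.6095
  y_1 = 3.0882 - 0.02*37.0584 = 2.347
Step 2: grad_x = 2*1*0.6095 = 1.219, grad_y = 2*6*2.347 = 28.1644
  x_2 = 0.6095 - 0.02*1.219 = 0.5851
  y_2 = 2.347 - 0.02*28.1644 = 1.7837
f(0.5851, 1.7837) = 1*0.5851^2 + 6*1.7837^2 = 19.4328


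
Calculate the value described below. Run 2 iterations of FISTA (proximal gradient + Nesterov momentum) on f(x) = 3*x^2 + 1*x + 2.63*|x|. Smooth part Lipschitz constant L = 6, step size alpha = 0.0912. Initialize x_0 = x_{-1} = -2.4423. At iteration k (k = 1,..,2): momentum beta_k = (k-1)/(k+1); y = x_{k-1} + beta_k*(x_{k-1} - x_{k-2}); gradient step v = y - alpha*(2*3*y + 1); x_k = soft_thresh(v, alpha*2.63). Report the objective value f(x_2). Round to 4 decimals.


FISTA on f(x) = 3*x^2 + 1*x + 2.63*|x|
L = 6, alpha = 0.0912
Iteration 1: beta = 0.0, y = -2.4423 + 0.0*(-2.4423 + 2.4423) = -2.4423
  grad(y) = -13.6538, v = y - alpha*grad = -1.1971
  prox(v) = soft_thresh(-1.1971, 0.2399) = -0.9572
Iteration 2: beta = 0.3333, y = -0.9572 + 0.3333*(-0.9572 + 2.4423) = -0.4622
  grad(y) = -1.7731, v = y - alpha*grad = -0.3005
  prox(v) = soft_thresh(-0.3005, 0.2399) = -0.0606
f(x_2) = 3*(-0.0606)^2 + 1*(-0.0606) + 2.63*|-0.0606| = 0.1098


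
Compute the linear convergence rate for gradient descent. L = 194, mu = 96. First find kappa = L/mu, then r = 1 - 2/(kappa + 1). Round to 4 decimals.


Step 1: Compute the condition number.
kappa = L/mu = 194/96 = 2.0208
Step 2: Compute the convergence rate.
r = 1 - 2/(kappa + 1) = 1 - 2*mu/(L + mu) = (L - mu)/(L + mu) = 98/290 = 0.3379


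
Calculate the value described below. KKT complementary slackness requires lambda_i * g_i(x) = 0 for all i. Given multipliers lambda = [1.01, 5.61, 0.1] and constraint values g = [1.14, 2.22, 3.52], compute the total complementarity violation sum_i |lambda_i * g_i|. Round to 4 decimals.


KKT complementary slackness check:
lambda_1 * g_1 = 1.01 * 1.14 = 1.1514
lambda_2 * g_2 = 5.61 * 2.22 = 12.4542
lambda_3 * g_3 = 0.1 * 3.52 = 0.352
Total violation = 1.1514 + 12.4542 + 0.352 = 13.9576


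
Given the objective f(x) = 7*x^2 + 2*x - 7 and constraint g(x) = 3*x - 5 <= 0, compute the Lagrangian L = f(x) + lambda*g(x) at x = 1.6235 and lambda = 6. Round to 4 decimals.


Step 1: Evaluate f(x).
f(1.6235) = 7*1.6235^2 + 2*1.6235 - 7 = 14.6973
Step 2: Evaluate g(x).
g(1.6235) = 3*1.6235 - 5 = -0.1295
Step 3: Compute Lagrangian.
L = 14.6973 + 6*-0.1295 = 13.9203


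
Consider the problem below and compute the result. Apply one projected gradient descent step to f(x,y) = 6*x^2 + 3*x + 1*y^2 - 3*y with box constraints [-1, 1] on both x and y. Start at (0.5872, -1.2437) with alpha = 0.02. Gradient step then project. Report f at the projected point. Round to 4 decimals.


Step 1: Compute gradient at (0.5872, -1.2437).
grad_x = 2*6*0.5872 + 3 = 10.0464
grad_y = 2*1*-1.2437 - 3 = -5.4874
Step 2: Gradient step.
x_raw = 0.5872 - 0.02*10.0464 = 0.3863
y_raw = -1.2437 - 0.02*-5.4874 = -1.134
Step 3: Project onto [-1, 1].
x_proj = clip(0.3863) = 0.3863
y_proj = clip(-1.134) = -1.0
Step 4: Evaluate f.
f(0.3863, -1.0) = 6.0541


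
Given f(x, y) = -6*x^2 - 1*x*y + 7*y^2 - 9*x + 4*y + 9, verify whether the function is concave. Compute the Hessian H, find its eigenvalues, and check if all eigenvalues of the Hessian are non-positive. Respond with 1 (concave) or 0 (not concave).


The Hessian of f(x,y) = -6*x^2 - 1*x*y + 7*y^2 - 9*x + 4*y + 9 is:
H = [[-12, -1], [-1, 14]]
Trace = -12 + 14 = 2
Determinant = -12*14 - (-1)^2 = -169
Discriminant = (2)^2 - 4*-169 = 680.0
Eigenvalues: lambda_1 = -12.0384, lambda_2 = 14.0384
The function is not concave.

0


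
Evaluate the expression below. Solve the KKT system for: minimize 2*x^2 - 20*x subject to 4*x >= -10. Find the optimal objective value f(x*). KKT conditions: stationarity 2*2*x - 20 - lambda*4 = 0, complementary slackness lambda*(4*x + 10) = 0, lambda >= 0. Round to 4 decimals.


Step 1: Try lambda = 0 (constraint inactive).
Stationarity: 2*2*x - 20 = 0
x* = 20/(2*2) = 5.0
Check constraint: 4*5.0 = 20.0 >= -10 -- satisfied.
Step 2: Compute optimal value.
f(x*) = 2*5.0^2 - 20*5.0 = -50.0


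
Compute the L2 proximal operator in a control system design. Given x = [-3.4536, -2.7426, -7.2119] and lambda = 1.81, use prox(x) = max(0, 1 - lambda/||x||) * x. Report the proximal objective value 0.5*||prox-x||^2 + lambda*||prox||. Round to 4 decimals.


Step 1: Compute ||x||.
||x|| = 8.4534
Step 2: Compute scaling factor.
scale = max(0, 1 - 1.81/8.4534) = 0.7859
Step 3: prox(x) = [-2.7141, -2.1554, -5.6677]
||prox(x)|| = 6.6434
Step 4: Proximal objective.
0.5*||prox-x||^2 = 1.6381
lambda*||prox|| = 12.0246
Total = 13.6627


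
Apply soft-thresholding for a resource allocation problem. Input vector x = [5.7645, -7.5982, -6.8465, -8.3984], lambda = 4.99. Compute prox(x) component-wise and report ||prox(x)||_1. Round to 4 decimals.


Soft-thresholding with lambda = 4.99:
prox(5.7645) = sign(5.7645)*max(|5.7645| - 4.99, 0) = 0.7745
prox(-7.5982) = sign(-7.5982)*max(|-7.5982| - 4.99, 0) = -2.6082
prox(-6.8465) = sign(-6.8465)*max(|-6.8465| - 4.99, 0) = -1.8565
prox(-8.3984) = sign(-8.3984)*max(|-8.3984| - 4.99, 0) = -3.4084
prox(x) = [0.7745, -2.6082, -1.8565, -3.4084]
||prox(x)||_1 = 0.7745 + 2.6082 + 1.8565 + 3.4084 = 8.6476


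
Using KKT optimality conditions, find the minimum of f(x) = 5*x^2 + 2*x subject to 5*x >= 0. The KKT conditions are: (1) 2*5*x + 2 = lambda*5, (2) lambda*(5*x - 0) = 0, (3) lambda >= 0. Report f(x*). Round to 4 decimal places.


Step 1: Try lambda = 0 (constraint inactive).
x_unc = -2/(2*5) = -0.2
Check: 5*-0.2 = -1.0 < 0 -- violated!
Step 2: Constraint must be active: 5*x = 0
x* = 0/5 = 0.0
lambda = (2*5*0.0 + 2)/5 = 0.4
Step 3: Compute optimal value.
f(x*) = 5*0.0^2 + 2*0.0 = 0.0


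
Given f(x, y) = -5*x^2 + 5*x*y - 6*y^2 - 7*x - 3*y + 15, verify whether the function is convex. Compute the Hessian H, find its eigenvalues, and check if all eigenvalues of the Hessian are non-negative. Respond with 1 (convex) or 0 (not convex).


The Hessian of f(x,y) = -5*x^2 + 5*x*y - 6*y^2 - 7*x - 3*y + 15 is:
H = [[-10, 5], [5, -12]]
Trace = -10 - 12 = -22
Determinant = -10*-12 - (5)^2 = 95
Discriminant = (-22)^2 - 4*95 = 104.0
Eigenvalues: lambda_1 = -16.099, lambda_2 = -5.901
The function is not convex.

0


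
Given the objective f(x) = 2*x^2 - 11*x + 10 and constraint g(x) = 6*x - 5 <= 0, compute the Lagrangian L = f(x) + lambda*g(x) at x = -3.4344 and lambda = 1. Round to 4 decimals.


Step 1: Evaluate f(x).
f(-3.4344) = 2*(-3.4344)^2 - 11*(-3.4344) + 10 = 71.3686
Step 2: Evaluate g(x).
g(-3.4344) = 6*-3.4344 - 5 = -25.6064
Step 3: Compute Lagrangian.
L = 71.3686 + 1*-25.6064 = 45.7622


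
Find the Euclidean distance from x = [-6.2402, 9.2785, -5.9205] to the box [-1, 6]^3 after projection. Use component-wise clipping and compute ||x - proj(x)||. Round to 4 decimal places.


Project each component onto [-1, 6].
clip(-6.2402) = -1.0, clip(9.2785) = 6.0, clip(-5.9205) = -1.0
Projection = [-1.0, 6.0, -1.0]
Squared diffs: [27.4597, 10.7486, 24.2113]
Distance = sqrt(62.4196) = 7.9006


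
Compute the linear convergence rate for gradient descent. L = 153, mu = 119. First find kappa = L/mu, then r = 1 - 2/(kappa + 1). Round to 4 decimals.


Step 1: Compute the condition number.
kappa = L/mu = 153/119 = 1.2857
Step 2: Compute the convergence rate.
r = 1 - 2/(kappa + 1) = 1 - 2*mu/(L + mu) = (L - mu)/(L + mu) = 34/272 = 0.125


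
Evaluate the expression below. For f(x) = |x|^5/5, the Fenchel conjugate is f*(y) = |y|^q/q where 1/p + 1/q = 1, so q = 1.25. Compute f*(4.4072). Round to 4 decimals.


The conjugate exponent q satisfies 1/p + 1/q = 1.
p = 5, so q = 5/(5 - 1) = 1.25
|y|^q = 4.4072^1.25 = 6.3856
f*(4.4072) = 6.3856 / 1.25 = 5.1085


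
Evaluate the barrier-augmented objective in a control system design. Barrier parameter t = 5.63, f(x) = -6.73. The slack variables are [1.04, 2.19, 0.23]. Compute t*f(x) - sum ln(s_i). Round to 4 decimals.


Step 1: Compute log-barrier.
ln values: [0.0392, 0.7839, -1.4697]
phi = -(0.0392 + 0.7839 - 1.4697) = 0.6466
Step 2: Compute augmented objective.
t*f(x) = 5.63*-6.73 = -37.8899
Total = -37.8899 + 0.6466 = -37.2433


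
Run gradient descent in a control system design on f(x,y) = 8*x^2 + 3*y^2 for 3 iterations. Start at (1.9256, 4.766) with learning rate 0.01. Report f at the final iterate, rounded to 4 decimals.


Gradient descent on f(x,y) = 8*x^2 + 3*y^2.
Starting point: (1.9256, 4.766), alpha = 0.01
Step 1: grad_x = 2*8*1.9256 = 30.8096, grad_y = 2*3*4.766 = 28.596
  x_1 = 1.9256 - 0.01*30.8096 = 1.6175
  y_1 = 4.766 - 0.01*28.596 = 4.48
Step 2: grad_x = 2*8*1.6175 = 25.8801, grad_y = 2*3*4.48 = 26.8802
  x_2 = 1.6175 - 0.01*25.8801 = 1.3587
  y_2 = 4.48 - 0.01*26.8802 = 4.2112
Step 3: grad_x = 2*8*1.3587 = 21.7393, grad_y = 2*3*4.2112 = 25.2674
  x_3 = 1.3587 - 0.01*21.7393 = 1.1413
  y_3 = 4.2112 - 0.01*25.2674 = 3.9586
f(1.1413, 3.9586) = 8*1.1413^2 + 3*3.9586^2 = 57.4314


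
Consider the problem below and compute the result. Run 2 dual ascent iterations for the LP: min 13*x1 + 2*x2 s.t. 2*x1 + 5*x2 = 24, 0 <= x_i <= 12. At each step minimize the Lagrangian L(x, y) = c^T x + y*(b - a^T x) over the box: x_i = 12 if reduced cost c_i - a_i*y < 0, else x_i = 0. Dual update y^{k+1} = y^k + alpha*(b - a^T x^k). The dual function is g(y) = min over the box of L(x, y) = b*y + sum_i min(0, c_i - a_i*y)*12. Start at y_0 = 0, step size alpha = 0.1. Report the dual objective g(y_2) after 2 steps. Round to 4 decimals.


Dual ascent for LP: min 13*x1 + 2*x2, 2*x1 + 5*x2 = 24, 0 <= x_i <= 12
Step 1: y^k = 0.0, reduced costs: (13.0, 2.0)
  x^k = (0.0, 0.0), subgradient = b - a^T x = 24.0
  y^{k+1} = 0.0 + 0.1*24.0 = 2.4
Step 2: y^k = 2.4, reduced costs: (8.2, -10.0)
  x^k = (0.0, 12.0), subgradient = b - a^T x = -36.0
  y^{k+1} = 2.4 + 0.1*-36.0 = -1.2
Dual objective at y_2 = -1.2: reduced costs (15.4, 8.0), box minimizer x = (0.0, 0.0)
g(y_2) = b*y + (c1 - a1*y)*x1 + (c2 - a2*y)*x2 = 24*(-1.2) + 15.4*0.0 + 8.0*0.0 = -28.8 + 0.0 + 0.0 = -28.8


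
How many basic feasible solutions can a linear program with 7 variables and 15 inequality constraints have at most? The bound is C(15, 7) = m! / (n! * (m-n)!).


Each vertex corresponds to some choice of n active constraints out of m, so the number of vertices is at most C(m, n) = m! / (n!(m-n)!).
m = 15, n = 7
Numerator: 15 * 14 * 13 * 12 * 11 * 10 * 9
Denominator: 7! = 5040
C(15, 7) = 6435


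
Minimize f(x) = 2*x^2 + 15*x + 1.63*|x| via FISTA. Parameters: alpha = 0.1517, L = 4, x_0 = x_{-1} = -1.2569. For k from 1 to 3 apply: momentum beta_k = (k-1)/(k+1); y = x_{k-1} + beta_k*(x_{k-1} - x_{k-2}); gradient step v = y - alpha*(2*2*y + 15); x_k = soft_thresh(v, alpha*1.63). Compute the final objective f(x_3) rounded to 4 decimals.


FISTA on f(x) = 2*x^2 + 15*x + 1.63*|x|
L = 4, alpha = 0.1517
Iteration 1: beta = 0.0, y = -1.2569 + 0.0*(-1.2569 + 1.2569) = -1.2569
  grad(y) = 9.9724, v = y - alpha*grad = -2.7697
  prox(v) = soft_thresh(-2.7697, 0.2473) = -2.5224
Iteration 2: beta = 0.3333, y = -2.5224 + 0.3333*(-2.5224 + 1.2569) = -2.9443
  grad(y) = 3.2228, v = y - alpha*grad = -3.4332
  prox(v) = soft_thresh(-3.4332, 0.2473) = -3.1859
Iteration 3: beta = 0.5, y = -3.1859 + 0.5*(-3.1859 + 2.5224) = -3.5177
  grad(y) = 0.9293, v = y - alpha*grad = -3.6586
  prox(v) = soft_thresh(-3.6586, 0.2473) = -3.4114
f(x_3) = 2*(-3.4114)^2 + 15*(-3.4114) + 1.63*|-3.4114| = -22.3351


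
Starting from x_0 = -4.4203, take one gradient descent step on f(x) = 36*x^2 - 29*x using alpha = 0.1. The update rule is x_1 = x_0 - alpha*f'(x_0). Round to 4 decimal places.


We compute the gradient at x_0 and apply the update.
f'(x) = 72*x - 29
f'(-4.4203) = 72*-4.4203 - 29 = -347.2616
x_1 = -4.4203 - 0.1*-347.2616 = 30.3059


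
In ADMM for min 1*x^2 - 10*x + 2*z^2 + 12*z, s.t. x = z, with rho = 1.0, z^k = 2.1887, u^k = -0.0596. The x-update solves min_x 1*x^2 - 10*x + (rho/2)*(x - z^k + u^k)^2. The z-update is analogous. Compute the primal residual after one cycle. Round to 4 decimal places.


ADMM iteration with rho = 1.0, z^k = 2.1887, u^k = -0.0596
Step 1: x-update.
Minimize 1*x^2 - 10*x + (1.0/2)*(x - 2.1887 - 0.0596)^2
FOC: (2*1 + 1.0)*x = 10 + 1.0*(2.1887 + 0.0596)
x^{k+1} = 4.0828
Step 2: z-update.
Minimize 2*z^2 + 12*z + (1.0/2)*(4.0828 - z - 0.0596)^2
FOC: (2*2 + 1.0)*z = -12 + 1.0*(4.0828 - 0.0596)
z^{k+1} = -1.5954
Step 3: u-update.
u^{k+1} = -0.0596 + 4.0828 + 1.5954 = 5.6185
Step 4: Primal residual = |4.0828 + 1.5954| = 5.6781


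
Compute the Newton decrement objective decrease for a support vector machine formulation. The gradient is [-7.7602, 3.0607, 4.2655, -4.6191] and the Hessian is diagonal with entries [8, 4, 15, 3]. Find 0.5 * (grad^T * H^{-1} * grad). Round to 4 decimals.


Step 1: H is diagonal, so H^(-1) * g = [-0.97, 0.7652, 0.2844, -1.5397].
Step 2: g^T H^(-1) g = sum_i g_i^2 / H_ii
  = (-7.7602)^2/8 + (3.0607)^2/4 + (4.2655)^2/15 + (-4.6191)^2/3
  = 7.5276 + 2.342 + 1.213 + 7.112 = 18.1946
Step 3: Objective decrease = 0.5 * g^T H^(-1) g = 9.0973


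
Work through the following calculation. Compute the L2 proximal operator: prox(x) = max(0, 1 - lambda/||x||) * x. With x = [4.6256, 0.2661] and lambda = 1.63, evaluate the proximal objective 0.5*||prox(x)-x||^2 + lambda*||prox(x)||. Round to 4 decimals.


Step 1: Compute ||x||.
||x|| = 4.6332
Step 2: Compute scaling factor.
scale = max(0, 1 - 1.63/4.6332) = 0.6482
Step 3: prox(x) = [2.9983, 0.1725]
||prox(x)|| = 3.0032
Step 4: Proximal objective.
0.5*||prox-x||^2 = 1.3285
lambda*||prox|| = 4.8952
Total = 6.2237


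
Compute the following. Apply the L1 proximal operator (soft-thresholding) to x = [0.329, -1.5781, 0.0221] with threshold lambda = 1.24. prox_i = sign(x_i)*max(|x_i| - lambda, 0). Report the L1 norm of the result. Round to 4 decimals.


Soft-thresholding with lambda = 1.24:
prox(0.329) = sign(0.329)*max(|0.329| - 1.24, 0) = 0.0
prox(-1.5781) = sign(-1.5781)*max(|-1.5781| - 1.24, 0) = -0.3381
prox(0.0221) = sign(0.0221)*max(|0.0221| - 1.24, 0) = 0.0
prox(x) = [0.0, -0.3381, 0.0]
||prox(x)||_1 = 0.0 + 0.3381 + 0.0 = 0.3381


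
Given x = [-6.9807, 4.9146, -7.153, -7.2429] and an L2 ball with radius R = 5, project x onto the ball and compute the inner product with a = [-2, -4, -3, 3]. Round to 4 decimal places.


Step 1: Compute ||x|| (intermediates to 6 decimals).
||x|| = sqrt((-6.9807)^2 + 4.9146^2 + (-7.153)^2 + (-7.2429)^2) = 13.285649
Step 2: Project.
Since ||x|| > R, scale = R/||x|| = 5/13.285649 = 0.376346, proj(x) = scale * x
proj(x) = [-2.627159, 1.84959, -2.692003, -2.725836]
Step 3: Dot product.
a^T * proj(x) = -2*(-2.627159) - 4*1.84959 - 3*(-2.692003) + 3*(-2.725836) = -2.2455


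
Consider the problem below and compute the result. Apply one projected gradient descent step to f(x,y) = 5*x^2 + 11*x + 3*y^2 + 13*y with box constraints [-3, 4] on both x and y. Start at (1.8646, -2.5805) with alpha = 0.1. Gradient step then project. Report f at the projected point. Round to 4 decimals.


Step 1: Compute gradient at (1.8646, -2.5805).
grad_x = 2*5*1.8646 + 11 = 29.646
grad_y = 2*3*-2.5805 + 13 = -2.483
Step 2: Gradient step.
x_raw = 1.8646 - 0.1*29.646 = -1.1
y_raw = -2.5805 - 0.1*-2.483 = -2.3322
Step 3: Project onto [-3, 4].
x_proj = clip(-1.1) = -1.1
y_proj = clip(-2.3322) = -2.3322
Step 4: Evaluate f.
f(-1.1, -2.3322) = -20.0511


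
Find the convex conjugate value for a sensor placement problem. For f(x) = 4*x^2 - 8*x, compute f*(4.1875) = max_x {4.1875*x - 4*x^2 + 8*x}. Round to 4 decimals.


f*(y) = sup_x {y*x - a*x^2 - b*x} = sup_x {(y-b)*x - a*x^2}
FOC: (y - b) - 2a*x = 0 => x* = (y - b)/(2a)
x* = (4.1875 + 8)/(2*4) = 1.5234
f*(4.1875) = (y-b)^2/(4a) = (4.1875 + 8)^2/(4*4)
= 148.5352/16 = 9.2834


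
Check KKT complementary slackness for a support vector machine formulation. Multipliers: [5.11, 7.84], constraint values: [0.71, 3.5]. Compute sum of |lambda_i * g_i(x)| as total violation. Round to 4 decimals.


KKT complementary slackness check:
lambda_1 * g_1 = 5.11 * 0.71 = 3.6281
lambda_2 * g_2 = 7.84 * 3.5 = 27.44
Total violation = 3.6281 + 27.44 = 31.0681


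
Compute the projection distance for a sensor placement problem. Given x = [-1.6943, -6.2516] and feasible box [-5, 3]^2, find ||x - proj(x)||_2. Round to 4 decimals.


Project each component onto [-5, 3].
clip(-1.6943) = -1.6943, clip(-6.2516) = -5.0
Projection = [-1.6943, -5.0]
Squared diffs: [0.0, 1.5665]
Distance = sqrt(1.5665) = 1.2516


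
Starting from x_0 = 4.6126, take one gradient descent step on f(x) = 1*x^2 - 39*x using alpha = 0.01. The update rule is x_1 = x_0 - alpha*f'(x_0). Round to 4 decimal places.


We compute the gradient at x_0 and apply the update.
f'(x) = 2*x - 39
f'(4.6126) = 2*4.6126 - 39 = -29.7748
x_1 = 4.6126 - 0.01*-29.7748 = 4.9103


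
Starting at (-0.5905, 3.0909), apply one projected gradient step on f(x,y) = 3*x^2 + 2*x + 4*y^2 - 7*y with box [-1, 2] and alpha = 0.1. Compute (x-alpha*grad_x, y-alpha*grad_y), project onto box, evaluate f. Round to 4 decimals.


Step 1: Compute gradient at (-0.5905, 3.0909).
grad_x = 2*3*-0.5905 + 2 = -1.543
grad_y = 2*4*3.0909 - 7 = 17.7272
Step 2: Gradient step.
x_raw = -0.5905 - 0.1*-1.543 = -0.4362
y_raw = 3.0909 - 0.1*17.7272 = 1.3182
Step 3: Project onto [-1, 2].
x_proj = clip(-0.4362) = -0.4362
y_proj = clip(1.3182) = 1.3182
Step 4: Evaluate f.
f(-0.4362, 1.3182) = -2.5785


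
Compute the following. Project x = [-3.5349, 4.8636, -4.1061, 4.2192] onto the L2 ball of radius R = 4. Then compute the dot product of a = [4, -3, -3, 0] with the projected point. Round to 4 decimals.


Step 1: Compute ||x|| (intermediates to 6 decimals).
||x|| = sqrt((-3.5349)^2 + 4.8636^2 + (-4.1061)^2 + 4.2192^2) = 8.414976
Step 2: Project.
Since ||x|| > R, scale = R/||x|| = 4/8.414976 = 0.475343, proj(x) = scale * x
proj(x) = [-1.68029, 2.311878, -1.951806, 2.005567]
Step 3: Dot product.
a^T * proj(x) = 4*(-1.68029) - 3*2.311878 - 3*(-1.951806) + 0*2.005567 = -7.8014


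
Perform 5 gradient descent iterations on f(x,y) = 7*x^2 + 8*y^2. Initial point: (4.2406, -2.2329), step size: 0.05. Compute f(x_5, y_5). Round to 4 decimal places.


Gradient descent on f(x,y) = 7*x^2 + 8*y^2.
Starting point: (4.2406, -2.2329), alpha = 0.05
Step 1: grad_x = 2*7*4.2406 = 59.3684, grad_y = 2*8*-2.2329 = -35.7264
  x_1 = 4.2406 - 0.05*59.3684 = 1.2722
  y_1 = -2.2329 - 0.05*-35.7264 = -0.4466
Step 2: grad_x = 2*7*1.2722 = 17.8105, grad_y = 2*8*-0.4466 = -7.1453
  x_2 = 1.2722 - 0.05*17.8105 = 0.3817
  y_2 = -0.4466 - 0.05*-7.1453 = -0.0893
Step 3: grad_x = 2*7*0.3817 = 5.3432, grad_y = 2*8*-0.0893 = -1.4291
  x_3 = 0.3817 - 0.05*5.3432 = 0.1145
  y_3 = -0.0893 - 0.05*-1.4291 = -0.0179
Step 4: grad_x = 2*7*0.1145 = 1.6029, grad_y = 2*8*-0.0179 = -0.2858
  x_4 = 0.1145 - 0.05*1.6029 = 0.0343
  y_4 = -0.0179 - 0.05*-0.2858 = -0.0036
Step 5: grad_x = 2*7*0.0343 = 0.4809, grad_y = 2*8*-0.0036 = -0.0572
  x_5 = 0.0343 - 0.05*0.4809 = 0.0103
  y_5 = -0.0036 - 0.05*-0.0572 = -0.0007
f(0.0103, -0.0007) = 7*0.0103^2 + 8*(-0.0007)^2 = 0.0007


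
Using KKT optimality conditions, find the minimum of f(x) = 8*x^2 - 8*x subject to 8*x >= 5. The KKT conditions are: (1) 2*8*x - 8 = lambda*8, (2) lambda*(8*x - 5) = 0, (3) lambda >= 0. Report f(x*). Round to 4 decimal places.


Step 1: Try lambda = 0 (constraint inactive).
x_unc = 8/(2*8) = 0.5
Check: 8*0.5 = 4.0 < 5 -- violated!
Step 2: Constraint must be active: 8*x = 5
x* = 5/8 = 0.625
lambda = (2*8*0.625 - 8)/8 = 0.25
Step 3: Compute optimal value.
f(x*) = 8*0.625^2 - 8*0.625 = -1.875


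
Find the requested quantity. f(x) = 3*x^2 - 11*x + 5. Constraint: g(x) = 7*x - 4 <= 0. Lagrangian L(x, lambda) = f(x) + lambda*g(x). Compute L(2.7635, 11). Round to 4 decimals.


Step 1: Evaluate f(x).
f(2.7635) = 3*2.7635^2 - 11*2.7635 + 5 = -2.4877
Step 2: Evaluate g(x).
g(2.7635) = 7*2.7635 - 4 = 15.3445
Step 3: Compute Lagrangian.
L = -2.4877 + 11*15.3445 = 166.3018


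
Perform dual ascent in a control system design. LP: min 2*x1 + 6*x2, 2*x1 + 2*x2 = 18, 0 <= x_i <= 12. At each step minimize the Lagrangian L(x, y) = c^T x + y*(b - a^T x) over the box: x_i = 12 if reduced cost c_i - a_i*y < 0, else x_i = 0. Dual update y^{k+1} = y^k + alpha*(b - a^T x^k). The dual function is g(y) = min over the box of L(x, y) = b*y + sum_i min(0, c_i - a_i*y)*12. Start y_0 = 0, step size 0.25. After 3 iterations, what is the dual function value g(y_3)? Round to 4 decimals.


Dual ascent for LP: min 2*x1 + 6*x2, 2*x1 + 2*x2 = 18, 0 <= x_i <= 12
Step 1: y^k = 0.0, reduced costs: (2.0, 6.0)
  x^k = (0.0, 0.0), subgradient = b - a^T x = 18.0
  y^{k+1} = 0.0 + 0.25*18.0 = 4.5
Step 2: y^k = 4.5, reduced costs: (-7.0, -3.0)
  x^k = (12.0, 12.0), subgradient = b - a^T x = -30.0
  y^{k+1} = 4.5 + 0.25*-30.0 = -3.0
Step 3: y^k = -3.0, reduced costs: (8.0, 12.0)
  x^k = (0.0, 0.0), subgradient = b - a^T x = 18.0
  y^{k+1} = -3.0 + 0.25*18.0 = 1.5
Dual objective at y_3 = 1.5: reduced costs (-1.0, 3.0), box minimizer x = (12.0, 0.0)
g(y_3) = b*y + (c1 - a1*y)*x1 + (c2 - a2*y)*x2 = 18*1.5 + (-1.0)*12.0 + 3.0*0.0 = 27.0 - 12.0 + 0.0 = 15.0


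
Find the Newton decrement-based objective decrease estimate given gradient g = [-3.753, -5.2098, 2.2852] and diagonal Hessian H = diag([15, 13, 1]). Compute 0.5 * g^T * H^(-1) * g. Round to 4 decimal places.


Step 1: H is diagonal, so H^(-1) * g = [-0.2502, -0.4008, 2.2852].
Step 2: g^T H^(-1) g = sum_i g_i^2 / H_ii
  = (-3.753)^2/15 + (-5.2098)^2/13 + (2.2852)^2/1
  = 0.939 + 2.0878 + 5.2221 = 8.249
Step 3: Objective decrease = 0.5 * g^T H^(-1) g = 4.1245


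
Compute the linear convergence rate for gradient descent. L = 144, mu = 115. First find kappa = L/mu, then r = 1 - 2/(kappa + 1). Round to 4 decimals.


Step 1: Compute the condition number.
kappa = L/mu = 144/115 = 1.2522
Step 2: Compute the convergence rate.
r = 1 - 2/(kappa + 1) = 1 - 2*mu/(L + mu) = (L - mu)/(L + mu) = 29/259 = 0.112


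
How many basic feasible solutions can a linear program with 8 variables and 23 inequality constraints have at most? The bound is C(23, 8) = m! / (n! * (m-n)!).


Each vertex corresponds to some choice of n active constraints out of m, so the number of vertices is at most C(m, n) = m! / (n!(m-n)!).
m = 23, n = 8
Numerator: 23 * 22 * 21 * 20 * 19 * 18 * 17 * 16
Denominator: 8! = 40320
C(23, 8) = 490314


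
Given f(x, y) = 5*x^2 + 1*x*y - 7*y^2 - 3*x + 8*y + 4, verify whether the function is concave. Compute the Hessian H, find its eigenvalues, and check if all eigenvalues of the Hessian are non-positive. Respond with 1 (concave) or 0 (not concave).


The Hessian of f(x,y) = 5*x^2 + 1*x*y - 7*y^2 - 3*x + 8*y + 4 is:
H = [[10, 1], [1, -14]]
Trace = 10 - 14 = -4
Determinant = 10*-14 - (1)^2 = -141
Discriminant = (-4)^2 - 4*-141 = 580.0
Eigenvalues: lambda_1 = -14.0416, lambda_2 = 10.0416
The function is not concave.

0


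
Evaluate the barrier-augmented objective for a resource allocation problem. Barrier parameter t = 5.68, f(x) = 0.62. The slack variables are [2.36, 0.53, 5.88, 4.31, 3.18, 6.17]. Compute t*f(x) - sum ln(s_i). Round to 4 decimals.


Step 1: Compute log-barrier.
ln values: [0.8587, -0.6349, 1.7716, 1.4609, 1.1569, 1.8197]
phi = -(0.8587 - 0.6349 + 1.7716 + 1.4609 + 1.1569 + 1.8197) = -6.4329
Step 2: Compute augmented objective.
t*f(x) = 5.68*0.62 = 3.5216
Total = 3.5216 - 6.4329 = -2.9113


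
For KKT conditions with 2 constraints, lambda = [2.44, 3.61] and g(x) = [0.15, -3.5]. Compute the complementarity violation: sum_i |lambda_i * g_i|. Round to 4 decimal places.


KKT complementary slackness check:
lambda_1 * g_1 = 2.44 * 0.15 = 0.366
lambda_2 * g_2 = 3.61 * -3.5 = -12.635
Total violation = 0.366 + 12.635 = 13.001


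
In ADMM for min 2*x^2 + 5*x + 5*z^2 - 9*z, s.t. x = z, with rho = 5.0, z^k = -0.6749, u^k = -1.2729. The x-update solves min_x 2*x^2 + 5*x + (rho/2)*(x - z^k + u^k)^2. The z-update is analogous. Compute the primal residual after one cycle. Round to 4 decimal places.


ADMM iteration with rho = 5.0, z^k = -0.6749, u^k = -1.2729
Step 1: x-update.
Minimize 2*x^2 + 5*x + (5.0/2)*(x + 0.6749 - 1.2729)^2
FOC: (2*2 + 5.0)*x = -5 + 5.0*(-0.6749 + 1.2729)
x^{k+1} = -0.2233
Step 2: z-update.
Minimize 5*z^2 - 9*z + (5.0/2)*(-0.2233 - z - 1.2729)^2
FOC: (2*5 + 5.0)*z = 9 + 5.0*(-0.2233 - 1.2729)
z^{k+1} = 0.1013
Step 3: u-update.
u^{k+1} = -1.2729 - 0.2233 - 0.1013 = -1.5975
Step 4: Primal residual = |-0.2233 - 0.1013| = 0.3246


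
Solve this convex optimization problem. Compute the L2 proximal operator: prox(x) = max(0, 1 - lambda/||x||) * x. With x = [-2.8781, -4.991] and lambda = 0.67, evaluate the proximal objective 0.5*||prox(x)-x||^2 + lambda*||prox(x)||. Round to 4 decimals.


Step 1: Compute ||x||.
||x|| = 5.7614
Step 2: Compute scaling factor.
scale = max(0, 1 - 0.67/5.7614) = 0.8837
Step 3: prox(x) = [-2.5434, -4.4106]
||prox(x)|| = 5.0914
Step 4: Proximal objective.
0.5*||prox-x||^2 = 0.2245
lambda*||prox|| = 3.4112
Total = 3.6357


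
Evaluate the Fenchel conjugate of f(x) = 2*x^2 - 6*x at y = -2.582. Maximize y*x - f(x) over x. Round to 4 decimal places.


f*(y) = sup_x {y*x - a*x^2 - b*x} = sup_x {(y-b)*x - a*x^2}
FOC: (y - b) - 2a*x = 0 => x* = (y - b)/(2a)
x* = (-2.582 + 6)/(2*2) = 0.8545
f*(-2.582) = (y-b)^2/(4a) = (-2.582 + 6)^2/(4*2)
= 11.6827/8 = 1.4603


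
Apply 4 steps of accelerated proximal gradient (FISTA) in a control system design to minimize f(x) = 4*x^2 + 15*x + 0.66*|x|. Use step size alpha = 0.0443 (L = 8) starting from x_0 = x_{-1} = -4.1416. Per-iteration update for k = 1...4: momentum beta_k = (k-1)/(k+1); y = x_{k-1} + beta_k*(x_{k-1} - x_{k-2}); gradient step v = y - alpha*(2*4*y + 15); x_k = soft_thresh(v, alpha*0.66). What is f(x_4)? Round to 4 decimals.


FISTA on f(x) = 4*x^2 + 15*x + 0.66*|x|
L = 8, alpha = 0.0443
Iteration 1: beta = 0.0, y = -4.1416 + 0.0*(-4.1416 + 4.1416) = -4.1416
  grad(y) = -18.1328, v = y - alpha*grad = -3.3383
  prox(v) = soft_thresh(-3.3383, 0.0292) = -3.3091
Iteration 2: beta = 0.3333, y = -3.3091 + 0.3333*(-3.3091 + 4.1416) = -3.0316
  grad(y) = -9.2526, v = y - alpha*grad = -2.6217
  prox(v) = soft_thresh(-2.6217, 0.0292) = -2.5924
Iteration 3: beta = 0.5, y = -2.5924 + 0.5*(-2.5924 + 3.3091) = -2.2341
  grad(y) = -2.873, v = y - alpha*grad = -2.1069
  prox(v) = soft_thresh(-2.1069, 0.0292) = -2.0776
Iteration 4: beta = 0.6, y = -2.0776 + 0.6*(-2.0776 + 2.5924) = -1.7687
  grad(y) = 0.8503, v = y - alpha*grad = -1.8064
  prox(v) = soft_thresh(-1.8064, 0.0292) = -1.7771
f(x_4) = 4*(-1.7771)^2 + 15*(-1.7771) + 0.66*|-1.7771| = -12.8513


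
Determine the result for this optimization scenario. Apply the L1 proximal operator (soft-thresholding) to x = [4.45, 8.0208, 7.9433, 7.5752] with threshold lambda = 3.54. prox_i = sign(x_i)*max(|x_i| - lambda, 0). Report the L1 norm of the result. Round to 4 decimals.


Soft-thresholding with lambda = 3.54:
prox(4.45) = sign(4.45)*max(|4.45| - 3.54, 0) = 0.91
prox(8.0208) = sign(8.0208)*max(|8.0208| - 3.54, 0) = 4.4808
prox(7.9433) = sign(7.9433)*max(|7.9433| - 3.54, 0) = 4.4033
prox(7.5752) = sign(7.5752)*max(|7.5752| - 3.54, 0) = 4.0352
prox(x) = [0.91, 4.4808, 4.4033, 4.0352]
||prox(x)||_1 = 0.91 + 4.4808 + 4.4033 + 4.0352 = 13.8293


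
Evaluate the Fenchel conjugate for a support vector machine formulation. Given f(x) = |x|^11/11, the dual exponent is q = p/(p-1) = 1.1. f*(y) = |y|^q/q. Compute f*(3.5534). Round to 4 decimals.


The conjugate exponent q satisfies 1/p + 1/q = 1.
p = 11, so q = 11/(11 - 1) = 1.1
|y|^q = 3.5534^1.1 = 4.0337
f*(3.5534) = 4.0337 / 1.1 = 3.667
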